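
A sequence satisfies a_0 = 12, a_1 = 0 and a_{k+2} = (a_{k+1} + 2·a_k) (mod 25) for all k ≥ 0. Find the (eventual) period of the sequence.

Listing terms: a_0 = 12,  a_1 = 0,  a_2 = 24,  a_3 = 24,  a_4 = 22,  a_5 = 20,  a_6 = 14,  a_7 = 4,  a_8 = 7,  a_9 = 15,  a_{10} = 4,  a_{11} = 9,  a_{12} = 17,  a_{13} = 10,  a_{14} = 19,  a_{15} = 14,  a_{16} = 2,  a_{17} = 5,  a_{18} = 9,  a_{19} = 19,  a_{20} = 12,  a_{21} = 0.
Since (a_{20}, a_{21}) = (a_0, a_1) = (12, 0) (two consecutive terms determine the rest), the sequence is periodic with period 20.

20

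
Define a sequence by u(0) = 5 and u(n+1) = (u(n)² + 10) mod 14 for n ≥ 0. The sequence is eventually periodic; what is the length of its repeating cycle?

Computing terms: u(0) = 5,  u(1) = 7,  u(2) = 3,  u(3) = 5.
Since u(3) = u(0) = 5, the sequence is periodic with period 3.

3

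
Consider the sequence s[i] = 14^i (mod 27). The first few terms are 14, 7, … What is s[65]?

20

Computing terms: s[1] = 14,  s[2] = 7,  s[3] = 17,  s[4] = 22,  s[5] = 11,  s[6] = 19,  s[7] = 23,  s[8] = 25,  s[9] = 26,  s[10] = 13,  s[11] = 20,  s[12] = 10,  s[13] = 5,  s[14] = 16,  s[15] = 8,  s[16] = 4,  s[17] = 2,  s[18] = 1,  s[19] = 14.
The sequence repeats with period 18.
(65 - 1) mod 18 = 10, so s[65] = s[11] = 20.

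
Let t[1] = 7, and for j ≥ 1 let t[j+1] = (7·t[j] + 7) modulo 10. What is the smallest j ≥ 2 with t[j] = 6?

Computing terms: t[1] = 7, t[2] = 6, t[3] = 9, t[4] = 0, t[5] = 7.
The sequence repeats with period 4.
The value 6 first appears (with j ≥ 2) at t[2].

2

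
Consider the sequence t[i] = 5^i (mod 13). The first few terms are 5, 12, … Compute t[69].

5

Computing terms: t[1] = 5; t[2] = 12; t[3] = 8; t[4] = 1; t[5] = 5.
Since t[5] = t[1] = 5, the sequence is periodic with period 4.
So t[69] = t[1 + ((69-1) mod 4)] = t[1] = 5.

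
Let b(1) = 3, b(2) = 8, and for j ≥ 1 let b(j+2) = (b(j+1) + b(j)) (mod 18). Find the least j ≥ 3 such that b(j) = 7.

b(1) = 3, b(2) = 8, b(3) = 11, b(4) = 1, b(5) = 12, b(6) = 13, b(7) = 7, b(8) = 2, b(9) = 9, b(10) = 11, b(11) = 2, b(12) = 13, b(13) = 15, b(14) = 10, b(15) = 7, b(16) = 17, b(17) = 6, b(18) = 5, b(19) = 11, b(20) = 16, b(21) = 9, b(22) = 7, b(23) = 16, b(24) = 5, b(25) = 3, b(26) = 8.
Since (b(25), b(26)) = (b(1), b(2)) = (3, 8) (two consecutive terms determine the rest), the sequence is periodic with period 24.
The value 7 first appears (with j ≥ 3) at b(7).

7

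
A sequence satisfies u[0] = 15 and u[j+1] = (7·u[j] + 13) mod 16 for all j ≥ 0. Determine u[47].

14

Computing terms: u[0] = 15,  u[1] = 6,  u[2] = 7,  u[3] = 14,  u[4] = 15.
Since u[4] = u[0] = 15, the sequence is periodic with period 4.
(47 - 0) mod 4 = 3, so u[47] = u[3] = 14.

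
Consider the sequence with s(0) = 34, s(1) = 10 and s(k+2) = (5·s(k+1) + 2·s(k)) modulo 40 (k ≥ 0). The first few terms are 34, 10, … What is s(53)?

10

Listing terms: s(0) = 34,  s(1) = 10,  s(2) = 38,  s(3) = 10,  s(4) = 6,  s(5) = 10,  s(6) = 22,  s(7) = 10,  s(8) = 14,  s(9) = 10,  s(10) = 38.
Since (s(9), s(10)) = (s(1), s(2)) = (10, 38) (two consecutive terms determine the rest), the sequence is eventually periodic: after a pre-period of length 1 it cycles with period 8.
For k ≥ 1, s(k) depends only on (k - 1) mod 8. (53 - 1) mod 8 = 4, so s(53) = s(5) = 10.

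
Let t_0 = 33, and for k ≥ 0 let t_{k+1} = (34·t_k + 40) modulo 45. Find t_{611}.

17

t_0 = 33; t_1 = 37; t_2 = 38; t_3 = 27; t_4 = 13; t_5 = 32; t_6 = 3; t_7 = 7; t_8 = 8; t_9 = 42; t_{10} = 28; t_{11} = 2; t_{12} = 18; t_{13} = 22; t_{14} = 23; t_{15} = 12; t_{16} = 43; t_{17} = 17; t_{18} = 33.
The sequence repeats with period 18.
So t_{611} = t_{0 + ((611-0) mod 18)} = t_{17} = 17.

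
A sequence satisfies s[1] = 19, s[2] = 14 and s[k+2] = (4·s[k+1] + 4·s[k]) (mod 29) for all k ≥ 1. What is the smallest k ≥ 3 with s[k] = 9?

10

Listing terms: s[1] = 19,  s[2] = 14,  s[3] = 16,  s[4] = 4,  s[5] = 22,  s[6] = 17,  s[7] = 11,  s[8] = 25,  s[9] = 28,  s[10] = 9,  s[11] = 3,  s[12] = 19,  s[13] = 1,  s[14] = 22,  s[15] = 5,  s[16] = 21,  s[17] = 17,  s[18] = 7,  s[19] = 9,  s[20] = 6,  s[21] = 2,  s[22] = 3,  s[23] = 20,  s[24] = 5,  s[25] = 13,  s[26] = 14,  s[27] = 21,  s[28] = 24,  s[29] = 6,  s[30] = 4,  s[31] = 11,  s[32] = 2,  s[33] = 23,  s[34] = 13,  s[35] = 28,  s[36] = 19,  s[37] = 14.
The sequence repeats with period 35.
The value 9 first appears (with k ≥ 3) at s[10].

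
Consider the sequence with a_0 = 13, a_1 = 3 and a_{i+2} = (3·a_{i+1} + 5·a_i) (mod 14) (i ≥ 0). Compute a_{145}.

3

Listing terms: a_0 = 13, a_1 = 3, a_2 = 4, a_3 = 13, a_4 = 3.
Since (a_3, a_4) = (a_0, a_1) = (13, 3) (two consecutive terms determine the rest), the sequence is periodic with period 3.
So a_{145} = a_{0 + ((145-0) mod 3)} = a_1 = 3.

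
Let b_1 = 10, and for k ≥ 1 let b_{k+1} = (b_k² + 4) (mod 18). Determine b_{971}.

14

b_1 = 10,  b_2 = 14,  b_3 = 2,  b_4 = 8,  b_5 = 14.
Since b_5 = b_2 = 14, the sequence is eventually periodic: after a pre-period of length 1 it cycles with period 3.
For k ≥ 2, b_k depends only on (k - 2) mod 3. (971 - 2) mod 3 = 0, so b_{971} = b_2 = 14.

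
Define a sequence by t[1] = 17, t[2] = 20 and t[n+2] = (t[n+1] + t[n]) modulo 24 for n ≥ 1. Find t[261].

Listing terms: t[1] = 17; t[2] = 20; t[3] = 13; t[4] = 9; t[5] = 22; t[6] = 7; t[7] = 5; t[8] = 12; t[9] = 17; t[10] = 5; t[11] = 22; t[12] = 3; t[13] = 1; t[14] = 4; t[15] = 5; t[16] = 9; t[17] = 14; t[18] = 23; t[19] = 13; t[20] = 12; t[21] = 1; t[22] = 13; t[23] = 14; t[24] = 3; t[25] = 17; t[26] = 20.
Since (t[25], t[26]) = (t[1], t[2]) = (17, 20) (two consecutive terms determine the rest), the sequence is periodic with period 24.
(261 - 1) mod 24 = 20, so t[261] = t[21] = 1.

1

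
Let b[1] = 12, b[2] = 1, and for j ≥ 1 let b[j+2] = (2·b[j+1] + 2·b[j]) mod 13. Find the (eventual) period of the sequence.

Listing terms: b[1] = 12,  b[2] = 1,  b[3] = 0,  b[4] = 2,  b[5] = 4,  b[6] = 12,  b[7] = 6,  b[8] = 10,  b[9] = 6,  b[10] = 6,  b[11] = 11,  b[12] = 8,  b[13] = 12,  b[14] = 1.
The sequence repeats with period 12.

12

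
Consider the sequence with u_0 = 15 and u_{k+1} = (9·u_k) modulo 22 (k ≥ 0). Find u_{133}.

Listing terms: u_0 = 15, u_1 = 3, u_2 = 5, u_3 = 1, u_4 = 9, u_5 = 15.
The sequence repeats with period 5.
(133 - 0) mod 5 = 3, so u_{133} = u_3 = 1.

1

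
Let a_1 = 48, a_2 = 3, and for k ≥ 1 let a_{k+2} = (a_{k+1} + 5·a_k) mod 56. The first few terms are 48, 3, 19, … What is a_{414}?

19

Listing terms: a_1 = 48, a_2 = 3, a_3 = 19, a_4 = 34, a_5 = 17, a_6 = 19, a_7 = 48, a_8 = 31, a_9 = 47, a_{10} = 34, a_{11} = 45, a_{12} = 47, a_{13} = 48, a_{14} = 3.
Since (a_{13}, a_{14}) = (a_1, a_2) = (48, 3) (two consecutive terms determine the rest), the sequence is periodic with period 12.
So a_{414} = a_{1 + ((414-1) mod 12)} = a_6 = 19.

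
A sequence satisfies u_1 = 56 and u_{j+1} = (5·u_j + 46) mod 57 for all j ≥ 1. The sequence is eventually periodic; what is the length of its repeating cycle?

We have u_1 = 56,  u_2 = 41,  u_3 = 23,  u_4 = 47,  u_5 = 53,  u_6 = 26,  u_7 = 5,  u_8 = 14,  u_9 = 2,  u_{10} = 56.
The sequence repeats with period 9.

9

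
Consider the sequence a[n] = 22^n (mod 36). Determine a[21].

28

Listing terms: a[1] = 22,  a[2] = 16,  a[3] = 28,  a[4] = 4,  a[5] = 16.
Since a[5] = a[2] = 16, the sequence is eventually periodic: after a pre-period of length 1 it cycles with period 3.
For n ≥ 2, a[n] depends only on (n - 2) mod 3. (21 - 2) mod 3 = 1, so a[21] = a[3] = 28.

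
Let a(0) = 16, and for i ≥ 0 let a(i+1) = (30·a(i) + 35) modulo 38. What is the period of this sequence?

3

Listing terms: a(0) = 16,  a(1) = 21,  a(2) = 19,  a(3) = 35,  a(4) = 21.
Since a(4) = a(1) = 21, the sequence is eventually periodic: after a pre-period of length 1 it cycles with period 3.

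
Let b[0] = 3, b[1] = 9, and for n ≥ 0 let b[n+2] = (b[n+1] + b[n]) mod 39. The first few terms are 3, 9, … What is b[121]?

We have b[0] = 3, b[1] = 9, b[2] = 12, b[3] = 21, b[4] = 33, b[5] = 15, b[6] = 9, b[7] = 24, b[8] = 33, b[9] = 18, b[10] = 12, b[11] = 30, b[12] = 3, b[13] = 33, b[14] = 36, b[15] = 30, b[16] = 27, b[17] = 18, b[18] = 6, b[19] = 24, b[20] = 30, b[21] = 15, b[22] = 6, b[23] = 21, b[24] = 27, b[25] = 9, b[26] = 36, b[27] = 6, b[28] = 3, b[29] = 9.
Since (b[28], b[29]) = (b[0], b[1]) = (3, 9) (two consecutive terms determine the rest), the sequence is periodic with period 28.
(121 - 0) mod 28 = 9, so b[121] = b[9] = 18.

18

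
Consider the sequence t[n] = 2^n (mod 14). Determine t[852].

t[0] = 1, t[1] = 2, t[2] = 4, t[3] = 8, t[4] = 2.
Since t[4] = t[1] = 2, the sequence is eventually periodic: after a pre-period of length 1 it cycles with period 3.
For n ≥ 1, t[n] depends only on (n - 1) mod 3. (852 - 1) mod 3 = 2, so t[852] = t[3] = 8.

8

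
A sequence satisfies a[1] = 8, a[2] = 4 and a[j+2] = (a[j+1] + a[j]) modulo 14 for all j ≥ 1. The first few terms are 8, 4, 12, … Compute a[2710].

We have a[1] = 8,  a[2] = 4,  a[3] = 12,  a[4] = 2,  a[5] = 0,  a[6] = 2,  a[7] = 2,  a[8] = 4,  a[9] = 6,  a[10] = 10,  a[11] = 2,  a[12] = 12,  a[13] = 0,  a[14] = 12,  a[15] = 12,  a[16] = 10,  a[17] = 8,  a[18] = 4.
The sequence repeats with period 16.
(2710 - 1) mod 16 = 5, so a[2710] = a[6] = 2.

2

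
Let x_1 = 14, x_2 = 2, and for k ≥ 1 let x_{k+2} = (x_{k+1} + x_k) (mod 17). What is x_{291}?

16

x_1 = 14,  x_2 = 2,  x_3 = 16,  x_4 = 1,  x_5 = 0,  x_6 = 1,  x_7 = 1,  x_8 = 2,  x_9 = 3,  x_{10} = 5,  x_{11} = 8,  x_{12} = 13,  x_{13} = 4,  x_{14} = 0,  x_{15} = 4,  x_{16} = 4,  x_{17} = 8,  x_{18} = 12,  x_{19} = 3,  x_{20} = 15,  x_{21} = 1,  x_{22} = 16,  x_{23} = 0,  x_{24} = 16,  x_{25} = 16,  x_{26} = 15,  x_{27} = 14,  x_{28} = 12,  x_{29} = 9,  x_{30} = 4,  x_{31} = 13,  x_{32} = 0,  x_{33} = 13,  x_{34} = 13,  x_{35} = 9,  x_{36} = 5,  x_{37} = 14,  x_{38} = 2.
Since (x_{37}, x_{38}) = (x_1, x_2) = (14, 2) (two consecutive terms determine the rest), the sequence is periodic with period 36.
So x_{291} = x_{1 + ((291-1) mod 36)} = x_3 = 16.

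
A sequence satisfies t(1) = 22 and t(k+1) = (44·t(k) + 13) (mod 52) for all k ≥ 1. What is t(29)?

We have t(1) = 22, t(2) = 45, t(3) = 17, t(4) = 33, t(5) = 9, t(6) = 45.
Since t(6) = t(2) = 45, the sequence is eventually periodic: after a pre-period of length 1 it cycles with period 4.
For k ≥ 2, t(k) depends only on (k - 2) mod 4. (29 - 2) mod 4 = 3, so t(29) = t(5) = 9.

9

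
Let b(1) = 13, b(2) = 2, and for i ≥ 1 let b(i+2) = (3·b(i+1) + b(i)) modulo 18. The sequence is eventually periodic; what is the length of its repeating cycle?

6

We have b(1) = 13; b(2) = 2; b(3) = 1; b(4) = 5; b(5) = 16; b(6) = 17; b(7) = 13; b(8) = 2.
The sequence repeats with period 6.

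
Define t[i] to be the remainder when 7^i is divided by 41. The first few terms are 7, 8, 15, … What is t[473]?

We have t[1] = 7,  t[2] = 8,  t[3] = 15,  t[4] = 23,  t[5] = 38,  t[6] = 20,  t[7] = 17,  t[8] = 37,  t[9] = 13,  t[10] = 9,  t[11] = 22,  t[12] = 31,  t[13] = 12,  t[14] = 2,  t[15] = 14,  t[16] = 16,  t[17] = 30,  t[18] = 5,  t[19] = 35,  t[20] = 40,  t[21] = 34,  t[22] = 33,  t[23] = 26,  t[24] = 18,  t[25] = 3,  t[26] = 21,  t[27] = 24,  t[28] = 4,  t[29] = 28,  t[30] = 32,  t[31] = 19,  t[32] = 10,  t[33] = 29,  t[34] = 39,  t[35] = 27,  t[36] = 25,  t[37] = 11,  t[38] = 36,  t[39] = 6,  t[40] = 1,  t[41] = 7.
Since t[41] = t[1] = 7, the sequence is periodic with period 40.
(473 - 1) mod 40 = 32, so t[473] = t[33] = 29.

29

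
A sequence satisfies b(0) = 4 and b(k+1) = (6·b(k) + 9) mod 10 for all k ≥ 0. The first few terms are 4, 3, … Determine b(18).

b(0) = 4,  b(1) = 3,  b(2) = 7,  b(3) = 1,  b(4) = 5,  b(5) = 9,  b(6) = 3.
Since b(6) = b(1) = 3, the sequence is eventually periodic: after a pre-period of length 1 it cycles with period 5.
For k ≥ 1, b(k) depends only on (k - 1) mod 5. (18 - 1) mod 5 = 2, so b(18) = b(3) = 1.

1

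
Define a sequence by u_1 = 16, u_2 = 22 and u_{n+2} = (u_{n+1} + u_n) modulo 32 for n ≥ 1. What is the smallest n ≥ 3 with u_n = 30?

6

Computing terms: u_1 = 16,  u_2 = 22,  u_3 = 6,  u_4 = 28,  u_5 = 2,  u_6 = 30,  u_7 = 0,  u_8 = 30,  u_9 = 30,  u_{10} = 28,  u_{11} = 26,  u_{12} = 22,  u_{13} = 16,  u_{14} = 6,  u_{15} = 22,  u_{16} = 28,  u_{17} = 18,  u_{18} = 14,  u_{19} = 0,  u_{20} = 14,  u_{21} = 14,  u_{22} = 28,  u_{23} = 10,  u_{24} = 6,  u_{25} = 16,  u_{26} = 22.
Since (u_{25}, u_{26}) = (u_1, u_2) = (16, 22) (two consecutive terms determine the rest), the sequence is periodic with period 24.
The value 30 first appears (with n ≥ 3) at u_6.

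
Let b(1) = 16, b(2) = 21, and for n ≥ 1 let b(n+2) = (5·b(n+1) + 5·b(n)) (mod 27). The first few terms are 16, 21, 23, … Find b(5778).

Computing terms: b(1) = 16; b(2) = 21; b(3) = 23; b(4) = 4; b(5) = 0; b(6) = 20; b(7) = 19; b(8) = 6; b(9) = 17; b(10) = 7; b(11) = 12; b(12) = 14; b(13) = 22; b(14) = 18; b(15) = 11; b(16) = 10; b(17) = 24; b(18) = 8; b(19) = 25; b(20) = 3; b(21) = 5; b(22) = 13; b(23) = 9; b(24) = 2; b(25) = 1; b(26) = 15; b(27) = 26; b(28) = 16; b(29) = 21.
Since (b(28), b(29)) = (b(1), b(2)) = (16, 21) (two consecutive terms determine the rest), the sequence is periodic with period 27.
So b(5778) = b(1 + ((5778-1) mod 27)) = b(27) = 26.

26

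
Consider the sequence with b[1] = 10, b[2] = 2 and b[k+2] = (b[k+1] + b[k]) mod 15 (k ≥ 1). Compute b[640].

7

We have b[1] = 10,  b[2] = 2,  b[3] = 12,  b[4] = 14,  b[5] = 11,  b[6] = 10,  b[7] = 6,  b[8] = 1,  b[9] = 7,  b[10] = 8,  b[11] = 0,  b[12] = 8,  b[13] = 8,  b[14] = 1,  b[15] = 9,  b[16] = 10,  b[17] = 4,  b[18] = 14,  b[19] = 3,  b[20] = 2,  b[21] = 5,  b[22] = 7,  b[23] = 12,  b[24] = 4,  b[25] = 1,  b[26] = 5,  b[27] = 6,  b[28] = 11,  b[29] = 2,  b[30] = 13,  b[31] = 0,  b[32] = 13,  b[33] = 13,  b[34] = 11,  b[35] = 9,  b[36] = 5,  b[37] = 14,  b[38] = 4,  b[39] = 3,  b[40] = 7,  b[41] = 10,  b[42] = 2.
The sequence repeats with period 40.
So b[640] = b[1 + ((640-1) mod 40)] = b[40] = 7.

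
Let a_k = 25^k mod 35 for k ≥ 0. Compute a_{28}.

25

Listing terms: a_0 = 1, a_1 = 25, a_2 = 30, a_3 = 15, a_4 = 25.
Since a_4 = a_1 = 25, the sequence is eventually periodic: after a pre-period of length 1 it cycles with period 3.
For k ≥ 1, a_k depends only on (k - 1) mod 3. (28 - 1) mod 3 = 0, so a_{28} = a_1 = 25.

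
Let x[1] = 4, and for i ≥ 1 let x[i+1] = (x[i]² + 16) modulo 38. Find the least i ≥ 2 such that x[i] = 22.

Computing terms: x[1] = 4,  x[2] = 32,  x[3] = 14,  x[4] = 22,  x[5] = 6,  x[6] = 14.
Since x[6] = x[3] = 14, the sequence is eventually periodic: after a pre-period of length 2 it cycles with period 3.
The value 22 first appears (with i ≥ 2) at x[4].

4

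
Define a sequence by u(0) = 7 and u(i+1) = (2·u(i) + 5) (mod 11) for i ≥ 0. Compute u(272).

10

u(0) = 7,  u(1) = 8,  u(2) = 10,  u(3) = 3,  u(4) = 0,  u(5) = 5,  u(6) = 4,  u(7) = 2,  u(8) = 9,  u(9) = 1,  u(10) = 7.
Since u(10) = u(0) = 7, the sequence is periodic with period 10.
So u(272) = u(0 + ((272-0) mod 10)) = u(2) = 10.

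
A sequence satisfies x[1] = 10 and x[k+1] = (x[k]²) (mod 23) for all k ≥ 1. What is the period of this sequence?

10

We have x[1] = 10,  x[2] = 8,  x[3] = 18,  x[4] = 2,  x[5] = 4,  x[6] = 16,  x[7] = 3,  x[8] = 9,  x[9] = 12,  x[10] = 6,  x[11] = 13,  x[12] = 8.
Since x[12] = x[2] = 8, the sequence is eventually periodic: after a pre-period of length 1 it cycles with period 10.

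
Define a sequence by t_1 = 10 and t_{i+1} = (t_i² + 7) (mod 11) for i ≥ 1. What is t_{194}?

t_1 = 10, t_2 = 8, t_3 = 5, t_4 = 10.
Since t_4 = t_1 = 10, the sequence is periodic with period 3.
(194 - 1) mod 3 = 1, so t_{194} = t_2 = 8.

8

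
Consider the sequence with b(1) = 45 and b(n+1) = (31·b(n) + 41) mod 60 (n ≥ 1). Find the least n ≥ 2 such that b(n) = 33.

19

Listing terms: b(1) = 45; b(2) = 56; b(3) = 37; b(4) = 48; b(5) = 29; b(6) = 40; b(7) = 21; b(8) = 32; b(9) = 13; b(10) = 24; b(11) = 5; b(12) = 16; b(13) = 57; b(14) = 8; b(15) = 49; b(16) = 0; b(17) = 41; b(18) = 52; b(19) = 33; b(20) = 44; b(21) = 25; b(22) = 36; b(23) = 17; b(24) = 28; b(25) = 9; b(26) = 20; b(27) = 1; b(28) = 12; b(29) = 53; b(30) = 4; b(31) = 45.
The sequence repeats with period 30.
The value 33 first appears (with n ≥ 2) at b(19).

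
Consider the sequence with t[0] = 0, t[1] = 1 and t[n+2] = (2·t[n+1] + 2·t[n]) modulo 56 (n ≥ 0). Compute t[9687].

Computing terms: t[0] = 0, t[1] = 1, t[2] = 2, t[3] = 6, t[4] = 16, t[5] = 44, t[6] = 8, t[7] = 48, t[8] = 0, t[9] = 40, t[10] = 24, t[11] = 16, t[12] = 24, t[13] = 24, t[14] = 40, t[15] = 16, t[16] = 0, t[17] = 32, t[18] = 8, t[19] = 24, t[20] = 8, t[21] = 8, t[22] = 32, t[23] = 24, t[24] = 0, t[25] = 48, t[26] = 40, t[27] = 8, t[28] = 40, t[29] = 40, t[30] = 48, t[31] = 8, t[32] = 0, t[33] = 16, t[34] = 32, t[35] = 40, t[36] = 32, t[37] = 32, t[38] = 16, t[39] = 40, t[40] = 0, t[41] = 24, t[42] = 48, t[43] = 32, t[44] = 48, t[45] = 48, t[46] = 24, t[47] = 32, t[48] = 0, t[49] = 8, t[50] = 16, t[51] = 48, t[52] = 16, t[53] = 16, t[54] = 8, t[55] = 48.
Since (t[54], t[55]) = (t[6], t[7]) = (8, 48) (two consecutive terms determine the rest), the sequence is eventually periodic: after a pre-period of length 6 it cycles with period 48.
For n ≥ 6, t[n] depends only on (n - 6) mod 48. (9687 - 6) mod 48 = 33, so t[9687] = t[39] = 40.

40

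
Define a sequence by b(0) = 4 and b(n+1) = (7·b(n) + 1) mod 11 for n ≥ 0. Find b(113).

10

Computing terms: b(0) = 4; b(1) = 7; b(2) = 6; b(3) = 10; b(4) = 5; b(5) = 3; b(6) = 0; b(7) = 1; b(8) = 8; b(9) = 2; b(10) = 4.
Since b(10) = b(0) = 4, the sequence is periodic with period 10.
(113 - 0) mod 10 = 3, so b(113) = b(3) = 10.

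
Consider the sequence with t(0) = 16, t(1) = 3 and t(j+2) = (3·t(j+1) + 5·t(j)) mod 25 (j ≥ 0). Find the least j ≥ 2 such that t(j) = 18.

Computing terms: t(0) = 16; t(1) = 3; t(2) = 14; t(3) = 7; t(4) = 16; t(5) = 8; t(6) = 4; t(7) = 2; t(8) = 1; t(9) = 13; t(10) = 19; t(11) = 22; t(12) = 11; t(13) = 18; t(14) = 9; t(15) = 17; t(16) = 21; t(17) = 23; t(18) = 24; t(19) = 12; t(20) = 6; t(21) = 3; t(22) = 14.
Since (t(21), t(22)) = (t(1), t(2)) = (3, 14) (two consecutive terms determine the rest), the sequence is eventually periodic: after a pre-period of length 1 it cycles with period 20.
The value 18 first appears (with j ≥ 2) at t(13).

13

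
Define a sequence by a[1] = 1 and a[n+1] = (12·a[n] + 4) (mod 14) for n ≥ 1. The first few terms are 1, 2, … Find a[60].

12

Computing terms: a[1] = 1, a[2] = 2, a[3] = 0, a[4] = 4, a[5] = 10, a[6] = 12, a[7] = 8, a[8] = 2.
Since a[8] = a[2] = 2, the sequence is eventually periodic: after a pre-period of length 1 it cycles with period 6.
For n ≥ 2, a[n] depends only on (n - 2) mod 6. (60 - 2) mod 6 = 4, so a[60] = a[6] = 12.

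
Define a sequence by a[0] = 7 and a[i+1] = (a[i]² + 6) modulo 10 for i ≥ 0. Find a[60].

7

Computing terms: a[0] = 7; a[1] = 5; a[2] = 1; a[3] = 7.
Since a[3] = a[0] = 7, the sequence is periodic with period 3.
So a[60] = a[0 + ((60-0) mod 3)] = a[0] = 7.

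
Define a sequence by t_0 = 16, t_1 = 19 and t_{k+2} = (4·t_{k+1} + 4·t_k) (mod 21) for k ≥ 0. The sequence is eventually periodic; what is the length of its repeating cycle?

We have t_0 = 16,  t_1 = 19,  t_2 = 14,  t_3 = 6,  t_4 = 17,  t_5 = 8,  t_6 = 16,  t_7 = 12,  t_8 = 7,  t_9 = 13,  t_{10} = 17,  t_{11} = 15,  t_{12} = 2,  t_{13} = 5,  t_{14} = 7,  t_{15} = 6,  t_{16} = 10,  t_{17} = 1,  t_{18} = 2,  t_{19} = 12,  t_{20} = 14,  t_{21} = 20,  t_{22} = 10,  t_{23} = 15,  t_{24} = 16,  t_{25} = 19.
Since (t_{24}, t_{25}) = (t_0, t_1) = (16, 19) (two consecutive terms determine the rest), the sequence is periodic with period 24.

24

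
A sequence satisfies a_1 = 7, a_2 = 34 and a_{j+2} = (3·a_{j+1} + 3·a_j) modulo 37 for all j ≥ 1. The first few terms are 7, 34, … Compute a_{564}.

12

We have a_1 = 7; a_2 = 34; a_3 = 12; a_4 = 27; a_5 = 6; a_6 = 25; a_7 = 19; a_8 = 21; a_9 = 9; a_{10} = 16; a_{11} = 1; a_{12} = 14; a_{13} = 8; a_{14} = 29; a_{15} = 0; a_{16} = 13; a_{17} = 2; a_{18} = 8; a_{19} = 30; a_{20} = 3; a_{21} = 25; a_{22} = 10; a_{23} = 31; a_{24} = 12; a_{25} = 18; a_{26} = 16; a_{27} = 28; a_{28} = 21; a_{29} = 36; a_{30} = 23; a_{31} = 29; a_{32} = 8; a_{33} = 0; a_{34} = 24; a_{35} = 35; a_{36} = 29; a_{37} = 7; a_{38} = 34.
Since (a_{37}, a_{38}) = (a_1, a_2) = (7, 34) (two consecutive terms determine the rest), the sequence is periodic with period 36.
(564 - 1) mod 36 = 23, so a_{564} = a_{24} = 12.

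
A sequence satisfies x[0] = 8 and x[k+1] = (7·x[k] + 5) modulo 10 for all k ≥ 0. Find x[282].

2

x[0] = 8,  x[1] = 1,  x[2] = 2,  x[3] = 9,  x[4] = 8.
The sequence repeats with period 4.
So x[282] = x[0 + ((282-0) mod 4)] = x[2] = 2.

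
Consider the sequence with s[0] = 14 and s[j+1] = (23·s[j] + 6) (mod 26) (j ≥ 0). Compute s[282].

s[0] = 14, s[1] = 16, s[2] = 10, s[3] = 2, s[4] = 0, s[5] = 6, s[6] = 14.
Since s[6] = s[0] = 14, the sequence is periodic with period 6.
So s[282] = s[0 + ((282-0) mod 6)] = s[0] = 14.

14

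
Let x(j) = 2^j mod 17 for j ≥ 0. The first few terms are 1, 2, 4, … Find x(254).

x(0) = 1,  x(1) = 2,  x(2) = 4,  x(3) = 8,  x(4) = 16,  x(5) = 15,  x(6) = 13,  x(7) = 9,  x(8) = 1.
Since x(8) = x(0) = 1, the sequence is periodic with period 8.
(254 - 0) mod 8 = 6, so x(254) = x(6) = 13.

13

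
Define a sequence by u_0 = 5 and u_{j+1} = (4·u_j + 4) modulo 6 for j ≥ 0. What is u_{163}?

Listing terms: u_0 = 5; u_1 = 0; u_2 = 4; u_3 = 2; u_4 = 0.
Since u_4 = u_1 = 0, the sequence is eventually periodic: after a pre-period of length 1 it cycles with period 3.
For j ≥ 1, u_j depends only on (j - 1) mod 3. (163 - 1) mod 3 = 0, so u_{163} = u_1 = 0.

0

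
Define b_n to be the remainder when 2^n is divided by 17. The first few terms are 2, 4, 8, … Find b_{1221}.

We have b_1 = 2,  b_2 = 4,  b_3 = 8,  b_4 = 16,  b_5 = 15,  b_6 = 13,  b_7 = 9,  b_8 = 1,  b_9 = 2.
Since b_9 = b_1 = 2, the sequence is periodic with period 8.
(1221 - 1) mod 8 = 4, so b_{1221} = b_5 = 15.

15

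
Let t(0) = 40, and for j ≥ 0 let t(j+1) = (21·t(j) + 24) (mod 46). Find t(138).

32

We have t(0) = 40; t(1) = 36; t(2) = 44; t(3) = 28; t(4) = 14; t(5) = 42; t(6) = 32; t(7) = 6; t(8) = 12; t(9) = 0; t(10) = 24; t(11) = 22; t(12) = 26; t(13) = 18; t(14) = 34; t(15) = 2; t(16) = 20; t(17) = 30; t(18) = 10; t(19) = 4; t(20) = 16; t(21) = 38; t(22) = 40.
The sequence repeats with period 22.
So t(138) = t(0 + ((138-0) mod 22)) = t(6) = 32.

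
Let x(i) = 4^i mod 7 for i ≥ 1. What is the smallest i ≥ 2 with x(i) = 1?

3

Computing terms: x(1) = 4; x(2) = 2; x(3) = 1; x(4) = 4.
The sequence repeats with period 3.
The value 1 first appears (with i ≥ 2) at x(3).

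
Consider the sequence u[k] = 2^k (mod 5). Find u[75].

3

Computing terms: u[0] = 1, u[1] = 2, u[2] = 4, u[3] = 3, u[4] = 1.
The sequence repeats with period 4.
So u[75] = u[0 + ((75-0) mod 4)] = u[3] = 3.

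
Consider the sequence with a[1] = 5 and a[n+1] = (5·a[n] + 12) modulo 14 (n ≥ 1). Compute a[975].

1

a[1] = 5; a[2] = 9; a[3] = 1; a[4] = 3; a[5] = 13; a[6] = 7; a[7] = 5.
The sequence repeats with period 6.
So a[975] = a[1 + ((975-1) mod 6)] = a[3] = 1.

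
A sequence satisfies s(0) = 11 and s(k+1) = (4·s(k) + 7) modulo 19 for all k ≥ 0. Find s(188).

We have s(0) = 11, s(1) = 13, s(2) = 2, s(3) = 15, s(4) = 10, s(5) = 9, s(6) = 5, s(7) = 8, s(8) = 1, s(9) = 11.
The sequence repeats with period 9.
(188 - 0) mod 9 = 8, so s(188) = s(8) = 1.

1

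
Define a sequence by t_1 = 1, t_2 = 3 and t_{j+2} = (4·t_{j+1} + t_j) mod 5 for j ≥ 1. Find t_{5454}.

Computing terms: t_1 = 1; t_2 = 3; t_3 = 3; t_4 = 0; t_5 = 3; t_6 = 2; t_7 = 1; t_8 = 1; t_9 = 0; t_{10} = 1; t_{11} = 4; t_{12} = 2; t_{13} = 2; t_{14} = 0; t_{15} = 2; t_{16} = 3; t_{17} = 4; t_{18} = 4; t_{19} = 0; t_{20} = 4; t_{21} = 1; t_{22} = 3.
Since (t_{21}, t_{22}) = (t_1, t_2) = (1, 3) (two consecutive terms determine the rest), the sequence is periodic with period 20.
(5454 - 1) mod 20 = 13, so t_{5454} = t_{14} = 0.

0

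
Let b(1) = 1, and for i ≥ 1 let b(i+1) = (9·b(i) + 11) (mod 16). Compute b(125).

We have b(1) = 1, b(2) = 4, b(3) = 15, b(4) = 2, b(5) = 13, b(6) = 0, b(7) = 11, b(8) = 14, b(9) = 9, b(10) = 12, b(11) = 7, b(12) = 10, b(13) = 5, b(14) = 8, b(15) = 3, b(16) = 6, b(17) = 1.
The sequence repeats with period 16.
So b(125) = b(1 + ((125-1) mod 16)) = b(13) = 5.

5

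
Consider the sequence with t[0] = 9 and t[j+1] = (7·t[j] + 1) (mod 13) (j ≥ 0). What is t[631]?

Listing terms: t[0] = 9,  t[1] = 12,  t[2] = 7,  t[3] = 11,  t[4] = 0,  t[5] = 1,  t[6] = 8,  t[7] = 5,  t[8] = 10,  t[9] = 6,  t[10] = 4,  t[11] = 3,  t[12] = 9.
Since t[12] = t[0] = 9, the sequence is periodic with period 12.
(631 - 0) mod 12 = 7, so t[631] = t[7] = 5.

5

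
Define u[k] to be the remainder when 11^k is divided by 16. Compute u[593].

11

Listing terms: u[1] = 11,  u[2] = 9,  u[3] = 3,  u[4] = 1,  u[5] = 11.
Since u[5] = u[1] = 11, the sequence is periodic with period 4.
So u[593] = u[1 + ((593-1) mod 4)] = u[1] = 11.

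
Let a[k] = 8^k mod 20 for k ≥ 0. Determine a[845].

8

Computing terms: a[0] = 1,  a[1] = 8,  a[2] = 4,  a[3] = 12,  a[4] = 16,  a[5] = 8.
Since a[5] = a[1] = 8, the sequence is eventually periodic: after a pre-period of length 1 it cycles with period 4.
For k ≥ 1, a[k] depends only on (k - 1) mod 4. (845 - 1) mod 4 = 0, so a[845] = a[1] = 8.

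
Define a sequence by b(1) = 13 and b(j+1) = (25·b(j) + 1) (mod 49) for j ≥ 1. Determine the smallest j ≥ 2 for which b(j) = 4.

We have b(1) = 13, b(2) = 32, b(3) = 17, b(4) = 34, b(5) = 18, b(6) = 10, b(7) = 6, b(8) = 4, b(9) = 3, b(10) = 27, b(11) = 39, b(12) = 45, b(13) = 48, b(14) = 25, b(15) = 38, b(16) = 20, b(17) = 11, b(18) = 31, b(19) = 41, b(20) = 46, b(21) = 24, b(22) = 13.
The sequence repeats with period 21.
The value 4 first appears (with j ≥ 2) at b(8).

8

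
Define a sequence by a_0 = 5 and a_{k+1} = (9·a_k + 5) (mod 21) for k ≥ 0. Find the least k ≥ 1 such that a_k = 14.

2

a_0 = 5; a_1 = 8; a_2 = 14; a_3 = 5.
Since a_3 = a_0 = 5, the sequence is periodic with period 3.
The value 14 first appears (with k ≥ 1) at a_2.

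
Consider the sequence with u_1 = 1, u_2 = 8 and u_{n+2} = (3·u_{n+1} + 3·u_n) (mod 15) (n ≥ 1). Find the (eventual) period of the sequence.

We have u_1 = 1,  u_2 = 8,  u_3 = 12,  u_4 = 0,  u_5 = 6,  u_6 = 3,  u_7 = 12,  u_8 = 0.
Since (u_7, u_8) = (u_3, u_4) = (12, 0) (two consecutive terms determine the rest), the sequence is eventually periodic: after a pre-period of length 2 it cycles with period 4.

4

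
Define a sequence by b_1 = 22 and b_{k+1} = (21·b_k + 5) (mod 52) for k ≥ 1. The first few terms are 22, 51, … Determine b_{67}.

36

Listing terms: b_1 = 22, b_2 = 51, b_3 = 36, b_4 = 33, b_5 = 22.
Since b_5 = b_1 = 22, the sequence is periodic with period 4.
So b_{67} = b_{1 + ((67-1) mod 4)} = b_3 = 36.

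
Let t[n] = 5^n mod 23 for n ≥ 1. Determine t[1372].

Computing terms: t[1] = 5, t[2] = 2, t[3] = 10, t[4] = 4, t[5] = 20, t[6] = 8, t[7] = 17, t[8] = 16, t[9] = 11, t[10] = 9, t[11] = 22, t[12] = 18, t[13] = 21, t[14] = 13, t[15] = 19, t[16] = 3, t[17] = 15, t[18] = 6, t[19] = 7, t[20] = 12, t[21] = 14, t[22] = 1, t[23] = 5.
The sequence repeats with period 22.
(1372 - 1) mod 22 = 7, so t[1372] = t[8] = 16.

16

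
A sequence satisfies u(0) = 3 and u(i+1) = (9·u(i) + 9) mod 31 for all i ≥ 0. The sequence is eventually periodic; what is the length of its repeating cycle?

15

u(0) = 3,  u(1) = 5,  u(2) = 23,  u(3) = 30,  u(4) = 0,  u(5) = 9,  u(6) = 28,  u(7) = 13,  u(8) = 2,  u(9) = 27,  u(10) = 4,  u(11) = 14,  u(12) = 11,  u(13) = 15,  u(14) = 20,  u(15) = 3.
The sequence repeats with period 15.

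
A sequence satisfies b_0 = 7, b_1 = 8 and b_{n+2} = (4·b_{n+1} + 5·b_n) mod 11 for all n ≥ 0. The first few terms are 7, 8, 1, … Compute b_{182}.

Listing terms: b_0 = 7; b_1 = 8; b_2 = 1; b_3 = 0; b_4 = 5; b_5 = 9; b_6 = 6; b_7 = 3; b_8 = 9; b_9 = 7; b_{10} = 7; b_{11} = 8.
The sequence repeats with period 10.
So b_{182} = b_{0 + ((182-0) mod 10)} = b_2 = 1.

1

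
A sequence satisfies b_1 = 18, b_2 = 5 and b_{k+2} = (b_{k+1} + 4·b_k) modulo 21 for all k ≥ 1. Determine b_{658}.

We have b_1 = 18,  b_2 = 5,  b_3 = 14,  b_4 = 13,  b_5 = 6,  b_6 = 16,  b_7 = 19,  b_8 = 20,  b_9 = 12,  b_{10} = 8,  b_{11} = 14,  b_{12} = 4,  b_{13} = 18,  b_{14} = 13,  b_{15} = 1,  b_{16} = 11,  b_{17} = 15,  b_{18} = 17,  b_{19} = 14,  b_{20} = 19,  b_{21} = 12,  b_{22} = 4,  b_{23} = 10,  b_{24} = 5,  b_{25} = 3,  b_{26} = 2,  b_{27} = 14,  b_{28} = 1,  b_{29} = 15,  b_{30} = 19,  b_{31} = 16,  b_{32} = 8,  b_{33} = 9,  b_{34} = 20,  b_{35} = 14,  b_{36} = 10,  b_{37} = 3,  b_{38} = 1,  b_{39} = 13,  b_{40} = 17,  b_{41} = 6,  b_{42} = 11,  b_{43} = 14,  b_{44} = 16,  b_{45} = 9,  b_{46} = 10,  b_{47} = 4,  b_{48} = 2,  b_{49} = 18,  b_{50} = 5.
The sequence repeats with period 48.
(658 - 1) mod 48 = 33, so b_{658} = b_{34} = 20.

20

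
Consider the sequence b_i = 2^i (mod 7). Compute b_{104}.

Listing terms: b_1 = 2; b_2 = 4; b_3 = 1; b_4 = 2.
Since b_4 = b_1 = 2, the sequence is periodic with period 3.
So b_{104} = b_{1 + ((104-1) mod 3)} = b_2 = 4.

4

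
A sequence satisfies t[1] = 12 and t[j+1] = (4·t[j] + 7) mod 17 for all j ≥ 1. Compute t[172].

14

Listing terms: t[1] = 12, t[2] = 4, t[3] = 6, t[4] = 14, t[5] = 12.
Since t[5] = t[1] = 12, the sequence is periodic with period 4.
So t[172] = t[1 + ((172-1) mod 4)] = t[4] = 14.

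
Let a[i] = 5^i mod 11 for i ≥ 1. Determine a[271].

Computing terms: a[1] = 5; a[2] = 3; a[3] = 4; a[4] = 9; a[5] = 1; a[6] = 5.
The sequence repeats with period 5.
So a[271] = a[1 + ((271-1) mod 5)] = a[1] = 5.

5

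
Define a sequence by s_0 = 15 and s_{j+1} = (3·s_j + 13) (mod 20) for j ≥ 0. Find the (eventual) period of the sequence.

Listing terms: s_0 = 15; s_1 = 18; s_2 = 7; s_3 = 14; s_4 = 15.
Since s_4 = s_0 = 15, the sequence is periodic with period 4.

4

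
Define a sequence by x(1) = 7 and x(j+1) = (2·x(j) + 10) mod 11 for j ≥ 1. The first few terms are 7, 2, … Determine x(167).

0

Computing terms: x(1) = 7; x(2) = 2; x(3) = 3; x(4) = 5; x(5) = 9; x(6) = 6; x(7) = 0; x(8) = 10; x(9) = 8; x(10) = 4; x(11) = 7.
The sequence repeats with period 10.
(167 - 1) mod 10 = 6, so x(167) = x(7) = 0.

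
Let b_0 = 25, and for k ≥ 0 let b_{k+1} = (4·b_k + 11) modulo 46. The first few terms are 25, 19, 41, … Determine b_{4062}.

37

Listing terms: b_0 = 25, b_1 = 19, b_2 = 41, b_3 = 37, b_4 = 21, b_5 = 3, b_6 = 23, b_7 = 11, b_8 = 9, b_9 = 1, b_{10} = 15, b_{11} = 25.
Since b_{11} = b_0 = 25, the sequence is periodic with period 11.
So b_{4062} = b_{0 + ((4062-0) mod 11)} = b_3 = 37.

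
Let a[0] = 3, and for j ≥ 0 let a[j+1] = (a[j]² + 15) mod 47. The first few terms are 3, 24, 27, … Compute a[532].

32

We have a[0] = 3,  a[1] = 24,  a[2] = 27,  a[3] = 39,  a[4] = 32,  a[5] = 5,  a[6] = 40,  a[7] = 17,  a[8] = 22,  a[9] = 29,  a[10] = 10,  a[11] = 21,  a[12] = 33,  a[13] = 23,  a[14] = 27.
Since a[14] = a[2] = 27, the sequence is eventually periodic: after a pre-period of length 2 it cycles with period 12.
For j ≥ 2, a[j] depends only on (j - 2) mod 12. (532 - 2) mod 12 = 2, so a[532] = a[4] = 32.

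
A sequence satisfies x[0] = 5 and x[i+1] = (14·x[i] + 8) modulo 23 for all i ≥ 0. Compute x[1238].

Computing terms: x[0] = 5, x[1] = 9, x[2] = 19, x[3] = 21, x[4] = 3, x[5] = 4, x[6] = 18, x[7] = 7, x[8] = 14, x[9] = 20, x[10] = 12, x[11] = 15, x[12] = 11, x[13] = 1, x[14] = 22, x[15] = 17, x[16] = 16, x[17] = 2, x[18] = 13, x[19] = 6, x[20] = 0, x[21] = 8, x[22] = 5.
Since x[22] = x[0] = 5, the sequence is periodic with period 22.
(1238 - 0) mod 22 = 6, so x[1238] = x[6] = 18.

18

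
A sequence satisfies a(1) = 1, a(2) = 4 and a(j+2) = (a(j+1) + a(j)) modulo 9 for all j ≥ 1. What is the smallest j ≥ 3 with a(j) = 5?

3

Computing terms: a(1) = 1, a(2) = 4, a(3) = 5, a(4) = 0, a(5) = 5, a(6) = 5, a(7) = 1, a(8) = 6, a(9) = 7, a(10) = 4, a(11) = 2, a(12) = 6, a(13) = 8, a(14) = 5, a(15) = 4, a(16) = 0, a(17) = 4, a(18) = 4, a(19) = 8, a(20) = 3, a(21) = 2, a(22) = 5, a(23) = 7, a(24) = 3, a(25) = 1, a(26) = 4.
Since (a(25), a(26)) = (a(1), a(2)) = (1, 4) (two consecutive terms determine the rest), the sequence is periodic with period 24.
The value 5 first appears (with j ≥ 3) at a(3).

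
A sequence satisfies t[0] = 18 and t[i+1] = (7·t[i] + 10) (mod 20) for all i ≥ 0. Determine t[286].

2

t[0] = 18; t[1] = 16; t[2] = 2; t[3] = 4; t[4] = 18.
Since t[4] = t[0] = 18, the sequence is periodic with period 4.
So t[286] = t[0 + ((286-0) mod 4)] = t[2] = 2.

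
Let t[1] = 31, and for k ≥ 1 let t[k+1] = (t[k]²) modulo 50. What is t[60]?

41

We have t[1] = 31,  t[2] = 11,  t[3] = 21,  t[4] = 41,  t[5] = 31.
Since t[5] = t[1] = 31, the sequence is periodic with period 4.
So t[60] = t[1 + ((60-1) mod 4)] = t[4] = 41.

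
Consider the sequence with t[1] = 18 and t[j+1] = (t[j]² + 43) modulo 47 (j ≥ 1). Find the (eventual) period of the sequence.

Listing terms: t[1] = 18, t[2] = 38, t[3] = 30, t[4] = 3, t[5] = 5, t[6] = 21, t[7] = 14, t[8] = 4, t[9] = 12, t[10] = 46, t[11] = 44, t[12] = 5.
Since t[12] = t[5] = 5, the sequence is eventually periodic: after a pre-period of length 4 it cycles with period 7.

7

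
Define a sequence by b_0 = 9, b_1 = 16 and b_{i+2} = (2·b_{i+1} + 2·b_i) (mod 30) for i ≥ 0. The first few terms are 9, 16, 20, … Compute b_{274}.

b_0 = 9; b_1 = 16; b_2 = 20; b_3 = 12; b_4 = 4; b_5 = 2; b_6 = 12; b_7 = 28; b_8 = 20; b_9 = 6; b_{10} = 22; b_{11} = 26; b_{12} = 6; b_{13} = 4; b_{14} = 20; b_{15} = 18; b_{16} = 16; b_{17} = 8; b_{18} = 18; b_{19} = 22; b_{20} = 20; b_{21} = 24; b_{22} = 28; b_{23} = 14; b_{24} = 24; b_{25} = 16; b_{26} = 20.
Since (b_{25}, b_{26}) = (b_1, b_2) = (16, 20) (two consecutive terms determine the rest), the sequence is eventually periodic: after a pre-period of length 1 it cycles with period 24.
For i ≥ 1, b_i depends only on (i - 1) mod 24. (274 - 1) mod 24 = 9, so b_{274} = b_{10} = 22.

22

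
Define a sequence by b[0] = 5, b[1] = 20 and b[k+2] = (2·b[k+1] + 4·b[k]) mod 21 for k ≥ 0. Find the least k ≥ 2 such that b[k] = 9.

Computing terms: b[0] = 5; b[1] = 20; b[2] = 18; b[3] = 11; b[4] = 10; b[5] = 1; b[6] = 0; b[7] = 4; b[8] = 8; b[9] = 11; b[10] = 12; b[11] = 5; b[12] = 16; b[13] = 10; b[14] = 0; b[15] = 19; b[16] = 17; b[17] = 5; b[18] = 15; b[19] = 8; b[20] = 13; b[21] = 16; b[22] = 0; b[23] = 1; b[24] = 2; b[25] = 8; b[26] = 3; b[27] = 17; b[28] = 4; b[29] = 13; b[30] = 0; b[31] = 10; b[32] = 20; b[33] = 17; b[34] = 9; b[35] = 2; b[36] = 19; b[37] = 4; b[38] = 0; b[39] = 16; b[40] = 11; b[41] = 2; b[42] = 6; b[43] = 20; b[44] = 1; b[45] = 19; b[46] = 0; b[47] = 13; b[48] = 5; b[49] = 20.
The sequence repeats with period 48.
The value 9 first appears (with k ≥ 2) at b[34].

34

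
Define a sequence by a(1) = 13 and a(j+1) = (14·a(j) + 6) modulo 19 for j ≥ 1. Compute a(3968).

18

Listing terms: a(1) = 13,  a(2) = 17,  a(3) = 16,  a(4) = 2,  a(5) = 15,  a(6) = 7,  a(7) = 9,  a(8) = 18,  a(9) = 11,  a(10) = 8,  a(11) = 4,  a(12) = 5,  a(13) = 0,  a(14) = 6,  a(15) = 14,  a(16) = 12,  a(17) = 3,  a(18) = 10,  a(19) = 13.
The sequence repeats with period 18.
(3968 - 1) mod 18 = 7, so a(3968) = a(8) = 18.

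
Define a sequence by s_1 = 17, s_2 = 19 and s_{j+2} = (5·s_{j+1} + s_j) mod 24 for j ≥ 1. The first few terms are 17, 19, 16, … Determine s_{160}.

3

We have s_1 = 17; s_2 = 19; s_3 = 16; s_4 = 3; s_5 = 7; s_6 = 14; s_7 = 5; s_8 = 15; s_9 = 8; s_{10} = 7; s_{11} = 19; s_{12} = 6; s_{13} = 1; s_{14} = 11; s_{15} = 8; s_{16} = 3; s_{17} = 23; s_{18} = 22; s_{19} = 13; s_{20} = 15; s_{21} = 16; s_{22} = 23; s_{23} = 11; s_{24} = 6; s_{25} = 17; s_{26} = 19.
The sequence repeats with period 24.
(160 - 1) mod 24 = 15, so s_{160} = s_{16} = 3.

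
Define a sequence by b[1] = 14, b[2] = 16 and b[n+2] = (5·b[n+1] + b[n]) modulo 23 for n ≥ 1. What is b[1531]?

We have b[1] = 14; b[2] = 16; b[3] = 2; b[4] = 3; b[5] = 17; b[6] = 19; b[7] = 20; b[8] = 4; b[9] = 17; b[10] = 20; b[11] = 2; b[12] = 7; b[13] = 14; b[14] = 8; b[15] = 8; b[16] = 2; b[17] = 18; b[18] = 0; b[19] = 18; b[20] = 21; b[21] = 8; b[22] = 15; b[23] = 14; b[24] = 16.
The sequence repeats with period 22.
(1531 - 1) mod 22 = 12, so b[1531] = b[13] = 14.

14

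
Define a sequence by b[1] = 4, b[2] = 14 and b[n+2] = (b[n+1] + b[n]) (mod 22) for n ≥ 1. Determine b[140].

b[1] = 4, b[2] = 14, b[3] = 18, b[4] = 10, b[5] = 6, b[6] = 16, b[7] = 0, b[8] = 16, b[9] = 16, b[10] = 10, b[11] = 4, b[12] = 14.
Since (b[11], b[12]) = (b[1], b[2]) = (4, 14) (two consecutive terms determine the rest), the sequence is periodic with period 10.
So b[140] = b[1 + ((140-1) mod 10)] = b[10] = 10.

10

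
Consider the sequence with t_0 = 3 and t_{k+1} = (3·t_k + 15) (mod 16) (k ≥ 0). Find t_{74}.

Computing terms: t_0 = 3, t_1 = 8, t_2 = 7, t_3 = 4, t_4 = 11, t_5 = 0, t_6 = 15, t_7 = 12, t_8 = 3.
Since t_8 = t_0 = 3, the sequence is periodic with period 8.
So t_{74} = t_{0 + ((74-0) mod 8)} = t_2 = 7.

7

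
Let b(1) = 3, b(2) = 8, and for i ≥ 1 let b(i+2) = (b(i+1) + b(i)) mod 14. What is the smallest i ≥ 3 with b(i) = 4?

35

We have b(1) = 3, b(2) = 8, b(3) = 11, b(4) = 5, b(5) = 2, b(6) = 7, b(7) = 9, b(8) = 2, b(9) = 11, b(10) = 13, b(11) = 10, b(12) = 9, b(13) = 5, b(14) = 0, b(15) = 5, b(16) = 5, b(17) = 10, b(18) = 1, b(19) = 11, b(20) = 12, b(21) = 9, b(22) = 7, b(23) = 2, b(24) = 9, b(25) = 11, b(26) = 6, b(27) = 3, b(28) = 9, b(29) = 12, b(30) = 7, b(31) = 5, b(32) = 12, b(33) = 3, b(34) = 1, b(35) = 4, b(36) = 5, b(37) = 9, b(38) = 0, b(39) = 9, b(40) = 9, b(41) = 4, b(42) = 13, b(43) = 3, b(44) = 2, b(45) = 5, b(46) = 7, b(47) = 12, b(48) = 5, b(49) = 3, b(50) = 8.
The sequence repeats with period 48.
The value 4 first appears (with i ≥ 3) at b(35).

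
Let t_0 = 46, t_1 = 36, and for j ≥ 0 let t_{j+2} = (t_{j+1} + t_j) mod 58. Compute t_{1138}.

26

Listing terms: t_0 = 46; t_1 = 36; t_2 = 24; t_3 = 2; t_4 = 26; t_5 = 28; t_6 = 54; t_7 = 24; t_8 = 20; t_9 = 44; t_{10} = 6; t_{11} = 50; t_{12} = 56; t_{13} = 48; t_{14} = 46; t_{15} = 36.
Since (t_{14}, t_{15}) = (t_0, t_1) = (46, 36) (two consecutive terms determine the rest), the sequence is periodic with period 14.
So t_{1138} = t_{0 + ((1138-0) mod 14)} = t_4 = 26.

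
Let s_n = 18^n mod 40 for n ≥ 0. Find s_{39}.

32

We have s_0 = 1,  s_1 = 18,  s_2 = 4,  s_3 = 32,  s_4 = 16,  s_5 = 8,  s_6 = 24,  s_7 = 32.
Since s_7 = s_3 = 32, the sequence is eventually periodic: after a pre-period of length 3 it cycles with period 4.
For n ≥ 3, s_n depends only on (n - 3) mod 4. (39 - 3) mod 4 = 0, so s_{39} = s_3 = 32.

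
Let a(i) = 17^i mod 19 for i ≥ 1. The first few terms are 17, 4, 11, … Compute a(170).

9

We have a(1) = 17; a(2) = 4; a(3) = 11; a(4) = 16; a(5) = 6; a(6) = 7; a(7) = 5; a(8) = 9; a(9) = 1; a(10) = 17.
The sequence repeats with period 9.
So a(170) = a(1 + ((170-1) mod 9)) = a(8) = 9.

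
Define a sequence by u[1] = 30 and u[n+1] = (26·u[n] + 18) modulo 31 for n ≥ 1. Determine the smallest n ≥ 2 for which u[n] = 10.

Computing terms: u[1] = 30, u[2] = 23, u[3] = 27, u[4] = 7, u[5] = 14, u[6] = 10, u[7] = 30.
The sequence repeats with period 6.
The value 10 first appears (with n ≥ 2) at u[6].

6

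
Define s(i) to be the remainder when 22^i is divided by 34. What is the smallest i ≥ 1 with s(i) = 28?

We have s(0) = 1,  s(1) = 22,  s(2) = 8,  s(3) = 6,  s(4) = 30,  s(5) = 14,  s(6) = 2,  s(7) = 10,  s(8) = 16,  s(9) = 12,  s(10) = 26,  s(11) = 28,  s(12) = 4,  s(13) = 20,  s(14) = 32,  s(15) = 24,  s(16) = 18,  s(17) = 22.
Since s(17) = s(1) = 22, the sequence is eventually periodic: after a pre-period of length 1 it cycles with period 16.
The value 28 first appears (with i ≥ 1) at s(11).

11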